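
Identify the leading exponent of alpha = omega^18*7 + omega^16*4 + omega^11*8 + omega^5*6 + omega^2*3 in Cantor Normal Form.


CNF: omega^18*7 + omega^16*4 + omega^11*8 + omega^5*6 + omega^2*3
The leading term is omega^18*7, which has exponent 18.

18


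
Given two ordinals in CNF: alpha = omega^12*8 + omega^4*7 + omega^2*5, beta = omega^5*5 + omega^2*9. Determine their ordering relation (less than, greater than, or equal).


Compare term by term from highest exponent:
alpha = omega^12*8 + omega^4*7 + omega^2*5
beta = omega^5*5 + omega^2*9
Term 1: alpha has omega^12*8, beta has omega^5*5
Term 2: alpha has omega^4*7, beta has omega^2*9
Term 3: alpha has omega^2*5, beta has omega^0*0
Result: alpha > beta

alpha > beta


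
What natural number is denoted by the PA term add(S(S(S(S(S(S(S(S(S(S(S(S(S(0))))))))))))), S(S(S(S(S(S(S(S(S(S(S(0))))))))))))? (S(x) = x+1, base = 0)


add(S^13(0), S^11(0)):
S^13(0) = 13
S^11(0) = 11
13 + 11 = 24

24


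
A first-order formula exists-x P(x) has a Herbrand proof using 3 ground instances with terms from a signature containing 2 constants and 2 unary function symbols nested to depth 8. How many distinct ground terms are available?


Herbrand terms by depth:
Depth 0: 2 constants
Depth 1: 4 new terms (running total: 6)
Depth 2: 8 new terms (running total: 14)
Depth 3: 16 new terms (running total: 30)
Depth 4: 32 new terms (running total: 62)
Depth 5: 64 new terms (running total: 126)
Depth 6: 128 new terms (running total: 254)
Depth 7: 256 new terms (running total: 510)
Depth 8: 512 new terms (running total: 1022)
Total distinct ground terms = 1022

1022


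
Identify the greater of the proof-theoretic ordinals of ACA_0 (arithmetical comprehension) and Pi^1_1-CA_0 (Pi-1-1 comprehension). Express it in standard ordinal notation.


Proof-theoretic ordinal of ACA_0 (arithmetical comprehension): epsilon_0
Proof-theoretic ordinal of Pi^1_1-CA_0 (Pi-1-1 comprehension): psi_0(Omega_omega)
Comparing: epsilon_0 < psi_0(Omega_omega).
The larger ordinal is psi_0(Omega_omega) (from Pi^1_1-CA_0 (Pi-1-1 comprehension)).

psi_0(Omega_omega)


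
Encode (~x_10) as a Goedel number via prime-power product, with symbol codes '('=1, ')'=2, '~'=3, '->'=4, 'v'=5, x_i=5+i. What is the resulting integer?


Formula: (~x_10)
Symbol codes: [1, 3, 15, 2]
Primes: [2, 3, 5, 7]
p_1^1 = 2^1 = 2
p_2^3 = 3^3 = 27
p_3^15 = 5^15 = 30517578125
p_4^2 = 7^2 = 49
Product = 80749511718750

80749511718750


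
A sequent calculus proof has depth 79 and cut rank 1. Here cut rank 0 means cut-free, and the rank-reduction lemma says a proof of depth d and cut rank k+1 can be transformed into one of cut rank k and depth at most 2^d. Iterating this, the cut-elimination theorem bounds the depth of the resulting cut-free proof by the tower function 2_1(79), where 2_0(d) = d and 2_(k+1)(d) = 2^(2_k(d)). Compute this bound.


Each rank reduction sends depth d to at most 2^d; cut rank r needs r reductions.
2_0(79) = 79
2_1(79) = 2^79 = 604462909807314587353088
Cut-free depth bound = 604462909807314587353088

604462909807314587353088


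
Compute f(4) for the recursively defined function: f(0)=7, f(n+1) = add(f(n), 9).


f(0) = 7
f(1) = add(f(0), 9) = add(7, 9) = 16
f(2) = add(f(1), 9) = add(16, 9) = 25
f(3) = add(f(2), 9) = add(25, 9) = 34
f(4) = add(f(3), 9) = add(34, 9) = 43


43


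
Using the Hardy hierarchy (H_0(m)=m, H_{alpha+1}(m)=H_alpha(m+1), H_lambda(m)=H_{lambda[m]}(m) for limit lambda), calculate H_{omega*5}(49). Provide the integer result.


H_{omega*5}(49):
For the Hardy hierarchy, H_{omega*k}(n) = 2^k * n.
2^5 = 32.
32 * 49 = 1568

1568


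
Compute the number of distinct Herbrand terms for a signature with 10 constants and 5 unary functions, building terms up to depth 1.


Herbrand terms by depth:
Depth 0: 10 constants
Depth 1: 50 new terms (running total: 60)
Total distinct ground terms = 60

60


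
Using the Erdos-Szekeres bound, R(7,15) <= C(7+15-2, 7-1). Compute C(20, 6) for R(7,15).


R(7,15) <= C(7+15-2, 7-1) = C(20, 6)
C(20, 6) = 20! / (6! * 14!)
= 38760

38760


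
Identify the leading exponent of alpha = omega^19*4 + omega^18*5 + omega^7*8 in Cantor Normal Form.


CNF: omega^19*4 + omega^18*5 + omega^7*8
The leading term is omega^19*4, which has exponent 19.

19


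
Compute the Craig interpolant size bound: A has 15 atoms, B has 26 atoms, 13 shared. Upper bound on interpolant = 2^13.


Shared atoms = 13
Craig interpolant size bound = 2^13
= 8192

8192


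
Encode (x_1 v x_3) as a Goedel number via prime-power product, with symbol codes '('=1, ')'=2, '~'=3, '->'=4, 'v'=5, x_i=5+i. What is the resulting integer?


Formula: (x_1 v x_3)
Symbol codes: [1, 6, 5, 8, 2]
Primes: [2, 3, 5, 7, 11]
p_1^1 = 2^1 = 2
p_2^6 = 3^6 = 729
p_3^5 = 5^5 = 3125
p_4^8 = 7^8 = 5764801
p_5^2 = 11^2 = 121
Product = 3178170821306250

3178170821306250


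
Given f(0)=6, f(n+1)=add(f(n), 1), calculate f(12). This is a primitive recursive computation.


f(0) = 6
f(1) = add(f(0), 1) = add(6, 1) = 7
f(2) = add(f(1), 1) = add(7, 1) = 8
f(3) = add(f(2), 1) = add(8, 1) = 9
f(4) = add(f(3), 1) = add(9, 1) = 10
f(5) = add(f(4), 1) = add(10, 1) = 11
f(6) = add(f(5), 1) = add(11, 1) = 12
f(7) = add(f(6), 1) = add(12, 1) = 13
f(8) = add(f(7), 1) = add(13, 1) = 14
f(9) = add(f(8), 1) = add(14, 1) = 15
f(10) = add(f(9), 1) = add(15, 1) = 16
f(11) = add(f(10), 1) = add(16, 1) = 17
f(12) = add(f(11), 1) = add(17, 1) = 18


18


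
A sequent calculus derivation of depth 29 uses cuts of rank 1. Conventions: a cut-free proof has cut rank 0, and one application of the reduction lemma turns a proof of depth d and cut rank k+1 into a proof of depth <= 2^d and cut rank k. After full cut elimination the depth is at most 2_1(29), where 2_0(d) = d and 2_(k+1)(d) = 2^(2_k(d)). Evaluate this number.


Each rank reduction sends depth d to at most 2^d; cut rank r needs r reductions.
2_0(29) = 29
2_1(29) = 2^29 = 536870912
Cut-free depth bound = 536870912

536870912


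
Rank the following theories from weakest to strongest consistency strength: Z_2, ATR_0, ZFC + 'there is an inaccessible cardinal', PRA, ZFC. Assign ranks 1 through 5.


Ordering by consistency strength:
1. PRA
2. ATR_0
3. Z_2
4. ZFC
5. ZFC + 'there is an inaccessible cardinal'


Z_2=3, ATR_0=2, ZFC + 'there is an inaccessible cardinal'=5, PRA=1, ZFC=4


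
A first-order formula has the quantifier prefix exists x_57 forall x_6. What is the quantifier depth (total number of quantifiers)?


Quantifier prefix has 2 quantifier symbols.
Quantifier depth = 2

2


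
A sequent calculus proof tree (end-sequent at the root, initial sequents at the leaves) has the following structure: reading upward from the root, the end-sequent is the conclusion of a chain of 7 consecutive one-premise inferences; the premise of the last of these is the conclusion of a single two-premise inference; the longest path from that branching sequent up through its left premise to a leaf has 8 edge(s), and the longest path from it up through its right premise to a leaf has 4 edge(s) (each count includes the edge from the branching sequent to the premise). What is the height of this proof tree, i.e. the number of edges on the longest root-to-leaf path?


Longest path through the left premise: 8 edges (measured from the branching sequent)
Longest path through the right premise: 4 edges
Height of the subtree rooted at the branching sequent: max(8, 4) = 8
The branching sequent sits 7 edges above the root (the chain of one-premise inferences), so height = 8 + 7 = 15

15


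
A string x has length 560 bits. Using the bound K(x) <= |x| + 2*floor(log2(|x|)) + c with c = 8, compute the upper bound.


floor(log2(560)) = 9
2 * 9 = 18
K(x) <= 560 + 18 + 8 = 586

586


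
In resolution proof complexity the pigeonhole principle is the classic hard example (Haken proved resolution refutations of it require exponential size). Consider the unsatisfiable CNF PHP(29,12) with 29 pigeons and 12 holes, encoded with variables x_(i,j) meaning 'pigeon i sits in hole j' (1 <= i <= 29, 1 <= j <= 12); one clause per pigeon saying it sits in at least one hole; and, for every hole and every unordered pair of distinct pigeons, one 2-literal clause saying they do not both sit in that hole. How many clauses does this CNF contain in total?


PHP(29,12): 29 pigeons, 12 holes, 29*12 = 348 variables.
- pigeon clauses: one per pigeon -> 29 clauses
- hole clauses: 12 holes * C(29,2) = 12 * 406 -> 4872 clauses
Total clauses = 29 + 4872 = 4901

4901


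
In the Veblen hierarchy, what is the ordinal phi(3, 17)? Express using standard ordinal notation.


phi(3, 17):
phi(3, beta) = eta_beta (the beta-th eta number, fixed point of zeta).
phi(3, 17) = eta_17

eta_17


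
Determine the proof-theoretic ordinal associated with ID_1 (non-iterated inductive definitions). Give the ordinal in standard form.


The proof-theoretic ordinal of ID_1 (non-iterated inductive definitions) is a standard result in ordinal analysis.
This ordinal is the supremum of order types of primitive recursive well-orderings
that the theory can prove to be well-ordered.
For ID_1 (non-iterated inductive definitions), the proof-theoretic ordinal is psi_0(epsilon_{Omega+1}).

psi_0(epsilon_{Omega+1})


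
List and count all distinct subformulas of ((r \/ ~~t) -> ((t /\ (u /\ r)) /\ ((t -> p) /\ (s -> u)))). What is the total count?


Formula: ((r \/ ~~t) -> ((t /\ (u /\ r)) /\ ((t -> p) /\ (s -> u))))
Subformulas found:
  1. r
  2. u
  3. s
  4. t
  5. p
  6. ~t
  7. ~~t
  8. (s -> u)
  9. (u /\ r)
  10. (t -> p)
  11. (r \/ ~~t)
  12. (t /\ (u /\ r))
  13. ((t -> p) /\ (s -> u))
  14. ((t /\ (u /\ r)) /\ ((t -> p) /\ (s -> u)))
  15. ((r \/ ~~t) -> ((t /\ (u /\ r)) /\ ((t -> p) /\ (s -> u))))
Total distinct subformulas = 15

15


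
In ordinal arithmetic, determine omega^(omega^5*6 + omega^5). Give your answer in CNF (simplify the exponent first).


omega^(omega^5*6 + omega^5):
Both terms of the exponent have the same exponent 5, so they merge: omega^5*6 + omega^5 = omega^5*(6+1) = omega^5*7.
omega raised to a CNF ordinal is a single CNF term: Result = omega^(omega^5*7)

omega^(omega^5*7)


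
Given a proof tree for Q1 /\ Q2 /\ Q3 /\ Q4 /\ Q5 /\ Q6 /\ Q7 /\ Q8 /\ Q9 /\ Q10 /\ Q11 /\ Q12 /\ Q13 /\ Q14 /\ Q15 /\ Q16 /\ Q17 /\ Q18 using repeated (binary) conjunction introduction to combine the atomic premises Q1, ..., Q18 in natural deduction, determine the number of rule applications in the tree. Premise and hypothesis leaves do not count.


The target conjunction has 18 conjuncts, i.e. 17 binary /\ connectives.
Each conjunction-intro joins two pieces, so 18 atoms require 18-1 = 17 applications.
Total inference nodes = 17

17


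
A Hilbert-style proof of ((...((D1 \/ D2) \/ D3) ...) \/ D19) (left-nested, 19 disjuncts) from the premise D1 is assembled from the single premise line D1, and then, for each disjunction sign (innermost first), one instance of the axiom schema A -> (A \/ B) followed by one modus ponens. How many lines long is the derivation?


Building the left-nested 19-ary disjunction from D1:
- 1 premise line (D1)
- 19 disjuncts means 18 disjunction signs; each needs 1 axiom instance + 1 MP = 2 lines: 2 * 18 = 36
Total = 1 + 36 = 37 lines.

37


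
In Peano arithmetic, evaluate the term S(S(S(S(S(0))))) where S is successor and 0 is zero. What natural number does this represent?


Counting successors applied to 0:
5 applications of S to 0 = 5

5


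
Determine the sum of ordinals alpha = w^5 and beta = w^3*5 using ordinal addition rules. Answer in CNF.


Ordinal addition w^5 + w^3*5:
Leading exponent of alpha (5) > leading exponent of beta (3).
Since alpha's term has higher exponent than beta's leading term,
the sum is simply alpha followed by beta.
Result = w^5 + w^3*5

w^5 + w^3*5


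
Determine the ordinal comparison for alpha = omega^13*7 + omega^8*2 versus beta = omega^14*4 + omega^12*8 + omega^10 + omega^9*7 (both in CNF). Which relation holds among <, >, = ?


Compare term by term from highest exponent:
alpha = omega^13*7 + omega^8*2
beta = omega^14*4 + omega^12*8 + omega^10 + omega^9*7
Term 1: alpha has omega^13*7, beta has omega^14*4
Term 2: alpha has omega^8*2, beta has omega^12*8
Term 3: alpha has omega^0*0, beta has omega^10*1
Term 4: alpha has omega^0*0, beta has omega^9*7
Result: alpha < beta

alpha < beta


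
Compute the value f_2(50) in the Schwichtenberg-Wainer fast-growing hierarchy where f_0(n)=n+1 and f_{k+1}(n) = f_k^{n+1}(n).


f_2(50) = f_1^51(50)
f_1(m) = 2m + 1.
Iterating: f_1^k(n) = 2^k*(n+1) - 1.
f_2(50) = 2^51*(50+1) - 1 = 2251799813685248*51 - 1 = 114841790497947647

114841790497947647


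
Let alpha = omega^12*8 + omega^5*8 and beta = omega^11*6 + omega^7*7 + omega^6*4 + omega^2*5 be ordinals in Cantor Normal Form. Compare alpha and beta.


Compare term by term from highest exponent:
alpha = omega^12*8 + omega^5*8
beta = omega^11*6 + omega^7*7 + omega^6*4 + omega^2*5
Term 1: alpha has omega^12*8, beta has omega^11*6
Term 2: alpha has omega^5*8, beta has omega^7*7
Term 3: alpha has omega^0*0, beta has omega^6*4
Term 4: alpha has omega^0*0, beta has omega^2*5
Result: alpha > beta

alpha > beta


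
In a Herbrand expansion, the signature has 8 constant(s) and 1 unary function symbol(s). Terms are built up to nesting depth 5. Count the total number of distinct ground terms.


Herbrand terms by depth:
Depth 0: 8 constants
Depth 1: 8 new terms (running total: 16)
Depth 2: 8 new terms (running total: 24)
Depth 3: 8 new terms (running total: 32)
Depth 4: 8 new terms (running total: 40)
Depth 5: 8 new terms (running total: 48)
Total distinct ground terms = 48

48


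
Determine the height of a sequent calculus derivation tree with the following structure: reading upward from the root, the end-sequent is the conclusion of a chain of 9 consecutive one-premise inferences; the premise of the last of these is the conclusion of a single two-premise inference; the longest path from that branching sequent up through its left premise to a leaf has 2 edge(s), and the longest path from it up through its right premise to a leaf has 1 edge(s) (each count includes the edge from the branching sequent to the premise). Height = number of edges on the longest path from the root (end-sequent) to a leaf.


Longest path through the left premise: 2 edges (measured from the branching sequent)
Longest path through the right premise: 1 edges
Height of the subtree rooted at the branching sequent: max(2, 1) = 2
The branching sequent sits 9 edges above the root (the chain of one-premise inferences), so height = 2 + 9 = 11

11


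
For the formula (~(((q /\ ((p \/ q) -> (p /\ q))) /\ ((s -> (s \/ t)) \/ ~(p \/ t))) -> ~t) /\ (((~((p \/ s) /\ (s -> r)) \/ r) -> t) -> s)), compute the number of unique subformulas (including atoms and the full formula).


Formula: (~(((q /\ ((p \/ q) -> (p /\ q))) /\ ((s -> (s \/ t)) \/ ~(p \/ t))) -> ~t) /\ (((~((p \/ s) /\ (s -> r)) \/ r) -> t) -> s))
Subformulas found:
  1. r
  2. q
  3. s
  4. t
  5. p
  6. ~t
  7. (s -> r)
  8. (p /\ q)
  9. (p \/ t)
  10. (s \/ t)
  11. (p \/ q)
  12. (p \/ s)
  13. ~(p \/ t)
  14. (s -> (s \/ t))
  15. ((p \/ s) /\ (s -> r))
  16. ((p \/ q) -> (p /\ q))
  17. ~((p \/ s) /\ (s -> r))
  18. (q /\ ((p \/ q) -> (p /\ q)))
  19. (~((p \/ s) /\ (s -> r)) \/ r)
  20. ((s -> (s \/ t)) \/ ~(p \/ t))
  21. ((~((p \/ s) /\ (s -> r)) \/ r) -> t)
  22. (((~((p \/ s) /\ (s -> r)) \/ r) -> t) -> s)
  23. ((q /\ ((p \/ q) -> (p /\ q))) /\ ((s -> (s \/ t)) \/ ~(p \/ t)))
  24. (((q /\ ((p \/ q) -> (p /\ q))) /\ ((s -> (s \/ t)) \/ ~(p \/ t))) -> ~t)
  25. ~(((q /\ ((p \/ q) -> (p /\ q))) /\ ((s -> (s \/ t)) \/ ~(p \/ t))) -> ~t)
  26. (~(((q /\ ((p \/ q) -> (p /\ q))) /\ ((s -> (s \/ t)) \/ ~(p \/ t))) -> ~t) /\ (((~((p \/ s) /\ (s -> r)) \/ r) -> t) -> s))
Total distinct subformulas = 26

26


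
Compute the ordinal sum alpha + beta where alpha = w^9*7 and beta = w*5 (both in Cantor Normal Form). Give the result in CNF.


Ordinal addition w^9*7 + w*5:
Leading exponent of alpha (9) > leading exponent of beta (1).
Since alpha's term has higher exponent than beta's leading term,
the sum is simply alpha followed by beta.
Result = w^9*7 + w*5

w^9*7 + w*5


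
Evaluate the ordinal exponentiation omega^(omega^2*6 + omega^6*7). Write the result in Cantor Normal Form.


omega^(omega^2*6 + omega^6*7):
In ordinal addition a term is absorbed by a following term of strictly larger exponent: 2 < 6, so omega^2*6 + omega^6*7 = omega^6*7.
omega raised to a CNF ordinal is a single CNF term: Result = omega^(omega^6*7)

omega^(omega^6*7)


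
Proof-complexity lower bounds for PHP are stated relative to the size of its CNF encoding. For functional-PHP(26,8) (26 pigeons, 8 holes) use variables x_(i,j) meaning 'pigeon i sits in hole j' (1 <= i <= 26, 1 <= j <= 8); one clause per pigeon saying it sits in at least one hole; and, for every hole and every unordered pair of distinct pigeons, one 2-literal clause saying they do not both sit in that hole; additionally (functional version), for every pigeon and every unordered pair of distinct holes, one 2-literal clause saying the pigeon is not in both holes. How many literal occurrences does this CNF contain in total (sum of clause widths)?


functional-PHP(26,8): 26 pigeons, 8 holes, 26*8 = 208 variables.
- pigeon clauses: one per pigeon -> 26 clauses of width 8 -> 208 literals
- hole clauses: 8 holes * C(26,2) = 8 * 325 -> 2600 clauses of width 2 -> 5200 literals
- functional clauses: 26 pigeons * C(8,2) = 26 * 28 -> 728 clauses of width 2 -> 1456 literals
Total literal occurrences = 208 + 5200 + 1456 = 6864

6864


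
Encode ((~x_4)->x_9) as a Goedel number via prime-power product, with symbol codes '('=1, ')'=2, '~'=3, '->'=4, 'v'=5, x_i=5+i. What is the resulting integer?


Formula: ((~x_4)->x_9)
Symbol codes: [1, 1, 3, 9, 2, 4, 14, 2]
Primes: [2, 3, 5, 7, 11, 13, 17, 19]
p_1^1 = 2^1 = 2
p_2^1 = 3^1 = 3
p_3^3 = 5^3 = 125
p_4^9 = 7^9 = 40353607
p_5^2 = 11^2 = 121
p_6^4 = 13^4 = 28561
p_7^14 = 17^14 = 168377826559400929
p_8^2 = 19^2 = 361
Product = 6357619092928175760026645606067017250

6357619092928175760026645606067017250


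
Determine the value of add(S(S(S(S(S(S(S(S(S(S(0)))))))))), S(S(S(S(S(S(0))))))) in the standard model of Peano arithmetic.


add(S^10(0), S^6(0)):
S^10(0) = 10
S^6(0) = 6
10 + 6 = 16

16


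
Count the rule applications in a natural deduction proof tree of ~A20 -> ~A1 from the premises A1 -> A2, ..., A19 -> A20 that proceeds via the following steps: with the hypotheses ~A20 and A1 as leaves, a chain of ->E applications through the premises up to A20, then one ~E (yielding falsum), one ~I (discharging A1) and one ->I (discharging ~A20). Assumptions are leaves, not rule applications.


From hypothesis A1, 19 ->E steps along the 19 premises yield A20.
~E with hypothesis ~A20 gives falsum (1 node); ~I discharging A1 gives ~A1 (1 node); ->I discharging ~A20 gives the goal (1 node).
Total = 19 + 3 = 22 inference nodes.

22


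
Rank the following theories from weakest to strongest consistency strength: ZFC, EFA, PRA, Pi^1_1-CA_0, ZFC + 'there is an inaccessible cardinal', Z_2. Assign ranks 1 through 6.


Ordering by consistency strength:
1. EFA
2. PRA
3. Pi^1_1-CA_0
4. Z_2
5. ZFC
6. ZFC + 'there is an inaccessible cardinal'


ZFC=5, EFA=1, PRA=2, Pi^1_1-CA_0=3, ZFC + 'there is an inaccessible cardinal'=6, Z_2=4


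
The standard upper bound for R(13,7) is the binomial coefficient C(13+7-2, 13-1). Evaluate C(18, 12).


R(13,7) <= C(13+7-2, 13-1) = C(18, 12)
C(18, 12) = 18! / (12! * 6!)
= 18564

18564


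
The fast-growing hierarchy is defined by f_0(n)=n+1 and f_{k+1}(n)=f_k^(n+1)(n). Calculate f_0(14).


f_0(14) = 14 + 1 = 15

15


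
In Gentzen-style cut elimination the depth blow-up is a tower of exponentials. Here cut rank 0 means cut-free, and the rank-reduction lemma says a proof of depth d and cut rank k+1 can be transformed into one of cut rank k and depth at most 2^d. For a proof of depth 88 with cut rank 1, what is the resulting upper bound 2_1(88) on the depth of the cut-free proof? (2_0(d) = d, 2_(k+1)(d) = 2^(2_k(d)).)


Each rank reduction sends depth d to at most 2^d; cut rank r needs r reductions.
2_0(88) = 88
2_1(88) = 2^88 = 309485009821345068724781056
Cut-free depth bound = 309485009821345068724781056

309485009821345068724781056


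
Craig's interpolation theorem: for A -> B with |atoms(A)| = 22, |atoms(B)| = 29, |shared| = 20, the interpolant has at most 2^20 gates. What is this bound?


Shared atoms = 20
Craig interpolant size bound = 2^20
= 1048576

1048576


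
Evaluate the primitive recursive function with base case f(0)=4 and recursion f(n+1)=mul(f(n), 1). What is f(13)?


f(0) = 4
f(1) = mul(f(0), 1) = mul(4, 1) = 4
f(2) = mul(f(1), 1) = mul(4, 1) = 4
f(3) = mul(f(2), 1) = mul(4, 1) = 4
f(4) = mul(f(3), 1) = mul(4, 1) = 4
f(5) = mul(f(4), 1) = mul(4, 1) = 4
f(6) = mul(f(5), 1) = mul(4, 1) = 4
f(7) = mul(f(6), 1) = mul(4, 1) = 4
f(8) = mul(f(7), 1) = mul(4, 1) = 4
f(9) = mul(f(8), 1) = mul(4, 1) = 4
f(10) = mul(f(9), 1) = mul(4, 1) = 4
f(11) = mul(f(10), 1) = mul(4, 1) = 4
f(12) = mul(f(11), 1) = mul(4, 1) = 4
f(13) = mul(f(12), 1) = mul(4, 1) = 4


4


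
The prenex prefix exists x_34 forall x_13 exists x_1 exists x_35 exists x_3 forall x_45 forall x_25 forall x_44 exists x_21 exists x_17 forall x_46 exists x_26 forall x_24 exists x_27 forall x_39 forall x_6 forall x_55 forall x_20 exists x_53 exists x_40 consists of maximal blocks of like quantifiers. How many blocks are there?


Alternations = 10.
Blocks = alternations + 1 = 11

11


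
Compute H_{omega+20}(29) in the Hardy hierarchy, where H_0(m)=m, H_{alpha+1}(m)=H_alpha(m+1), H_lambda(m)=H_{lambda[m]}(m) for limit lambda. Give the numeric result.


H_{omega+20}(29):
Unwind the 20 successor steps: H_{omega+20}(29) = H_omega(29+20) = H_omega(49).
H_omega(m) = H_m(m) = m + m = 2m.
Result = 2 * 49 = 98

98


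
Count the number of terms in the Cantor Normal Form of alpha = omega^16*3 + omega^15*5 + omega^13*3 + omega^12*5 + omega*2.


CNF: omega^16*3 + omega^15*5 + omega^13*3 + omega^12*5 + omega*2
Count the summands separated by '+':
  term 1: omega^16*3
  term 2: omega^15*5
  term 3: omega^13*3
  term 4: omega^12*5
  term 5: omega*2
Total terms = 5

5


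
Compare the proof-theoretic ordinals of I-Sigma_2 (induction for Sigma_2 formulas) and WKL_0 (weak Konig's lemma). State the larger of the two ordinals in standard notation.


Proof-theoretic ordinal of I-Sigma_2 (induction for Sigma_2 formulas): omega^(omega^omega)
Proof-theoretic ordinal of WKL_0 (weak Konig's lemma): omega^omega
Comparing: omega^omega < omega^(omega^omega).
The larger ordinal is omega^(omega^omega) (from I-Sigma_2 (induction for Sigma_2 formulas)).

omega^(omega^omega)


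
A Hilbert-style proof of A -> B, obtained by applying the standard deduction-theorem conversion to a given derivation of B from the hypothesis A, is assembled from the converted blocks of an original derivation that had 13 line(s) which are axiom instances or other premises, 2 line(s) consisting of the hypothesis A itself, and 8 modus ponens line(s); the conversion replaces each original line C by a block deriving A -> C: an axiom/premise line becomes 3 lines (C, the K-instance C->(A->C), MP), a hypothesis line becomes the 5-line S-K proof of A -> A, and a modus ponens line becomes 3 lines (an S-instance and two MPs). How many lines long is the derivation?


Deduction-theorem conversion, block by block:
- 13 axiom/premise lines -> 3 lines each = 39
- 2 hypothesis lines -> 5 lines each (identity proof A->A) = 10
- 8 MP lines -> 3 lines each (S-instance, MP, MP) = 24
Total = 39 + 10 + 24 = 73 lines.

73


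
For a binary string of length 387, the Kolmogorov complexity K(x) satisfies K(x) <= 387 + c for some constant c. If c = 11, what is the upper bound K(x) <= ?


K(x) <= |x| + c = 387 + 11 = 398

398


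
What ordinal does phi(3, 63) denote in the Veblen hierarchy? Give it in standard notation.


phi(3, 63):
phi(3, beta) = eta_beta (the beta-th eta number, fixed point of zeta).
phi(3, 63) = eta_63

eta_63


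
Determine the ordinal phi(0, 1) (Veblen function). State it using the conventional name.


phi(0, 1):
phi(0, beta) = omega^beta by definition.
phi(0, 1) = omega^1

omega


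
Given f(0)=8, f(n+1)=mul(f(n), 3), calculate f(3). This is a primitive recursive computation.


f(0) = 8
f(1) = mul(f(0), 3) = mul(8, 3) = 24
f(2) = mul(f(1), 3) = mul(24, 3) = 72
f(3) = mul(f(2), 3) = mul(72, 3) = 216


216


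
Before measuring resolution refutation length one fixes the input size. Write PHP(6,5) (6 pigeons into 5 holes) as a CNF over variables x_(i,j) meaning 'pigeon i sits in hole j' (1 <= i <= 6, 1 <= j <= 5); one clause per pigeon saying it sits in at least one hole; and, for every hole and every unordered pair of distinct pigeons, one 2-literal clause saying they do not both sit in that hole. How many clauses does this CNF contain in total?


PHP(6,5): 6 pigeons, 5 holes, 6*5 = 30 variables.
- pigeon clauses: one per pigeon -> 6 clauses
- hole clauses: 5 holes * C(6,2) = 5 * 15 -> 75 clauses
Total clauses = 6 + 75 = 81

81


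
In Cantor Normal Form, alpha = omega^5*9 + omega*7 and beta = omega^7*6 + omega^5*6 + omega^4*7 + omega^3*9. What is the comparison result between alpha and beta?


Compare term by term from highest exponent:
alpha = omega^5*9 + omega*7
beta = omega^7*6 + omega^5*6 + omega^4*7 + omega^3*9
Term 1: alpha has omega^5*9, beta has omega^7*6
Term 2: alpha has omega^1*7, beta has omega^5*6
Term 3: alpha has omega^0*0, beta has omega^4*7
Term 4: alpha has omega^0*0, beta has omega^3*9
Result: alpha < beta

alpha < beta


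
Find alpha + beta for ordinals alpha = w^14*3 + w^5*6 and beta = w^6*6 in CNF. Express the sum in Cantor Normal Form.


Ordinal addition (w^14*3 + w^5*6) + w^6*6:
alpha's leading term has exponent 14 > beta's exponent 6, so it survives.
alpha's tail term has exponent 5 < beta's exponent 6, so it is absorbed by beta.
In ordinal addition, any term followed by a strictly larger-exponent term is absorbed.
Result = w^14*3 + w^6*6

w^14*3 + w^6*6


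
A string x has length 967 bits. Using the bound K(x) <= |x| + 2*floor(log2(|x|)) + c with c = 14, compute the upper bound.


floor(log2(967)) = 9
2 * 9 = 18
K(x) <= 967 + 18 + 14 = 999

999


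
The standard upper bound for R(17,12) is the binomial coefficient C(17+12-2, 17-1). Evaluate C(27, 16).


R(17,12) <= C(17+12-2, 17-1) = C(27, 16)
C(27, 16) = 27! / (16! * 11!)
= 13037895

13037895


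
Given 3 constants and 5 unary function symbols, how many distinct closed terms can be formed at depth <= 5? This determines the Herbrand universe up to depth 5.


Herbrand terms by depth:
Depth 0: 3 constants
Depth 1: 15 new terms (running total: 18)
Depth 2: 75 new terms (running total: 93)
Depth 3: 375 new terms (running total: 468)
Depth 4: 1875 new terms (running total: 2343)
Depth 5: 9375 new terms (running total: 11718)
Total distinct ground terms = 11718

11718


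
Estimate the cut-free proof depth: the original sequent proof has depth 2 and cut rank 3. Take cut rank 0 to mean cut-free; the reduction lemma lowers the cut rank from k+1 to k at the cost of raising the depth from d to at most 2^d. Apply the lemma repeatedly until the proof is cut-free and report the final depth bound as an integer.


Each rank reduction sends depth d to at most 2^d; cut rank r needs r reductions.
2_0(2) = 2
2_1(2) = 2^2 = 4
2_2(2) = 2^4 = 16
2_3(2) = 2^16 = 65536
Cut-free depth bound = 65536

65536


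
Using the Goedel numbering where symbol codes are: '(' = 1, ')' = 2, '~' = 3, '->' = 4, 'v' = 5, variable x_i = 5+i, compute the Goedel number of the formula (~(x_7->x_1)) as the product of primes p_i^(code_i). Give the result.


Formula: (~(x_7->x_1))
Symbol codes: [1, 3, 1, 12, 4, 6, 2, 2]
Primes: [2, 3, 5, 7, 11, 13, 17, 19]
p_1^1 = 2^1 = 2
p_2^3 = 3^3 = 27
p_3^1 = 5^1 = 5
p_4^12 = 7^12 = 13841287201
p_5^4 = 11^4 = 14641
p_6^6 = 13^6 = 4826809
p_7^2 = 17^2 = 289
p_8^2 = 19^2 = 361
Product = 27553460046319455133323708270

27553460046319455133323708270


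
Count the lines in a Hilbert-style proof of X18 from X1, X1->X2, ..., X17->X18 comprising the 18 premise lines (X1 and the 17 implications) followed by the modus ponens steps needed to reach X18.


We have 18 premise lines: X1 and 17 implications.
Each implication is detached once by MP, giving 17 MP lines.
18 premise lines + 17 MP lines = 35 total lines.

35


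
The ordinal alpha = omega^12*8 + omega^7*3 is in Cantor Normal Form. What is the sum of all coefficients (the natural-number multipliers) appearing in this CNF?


CNF: omega^12*8 + omega^7*3
Coefficients: 8 + 3 = 11

11


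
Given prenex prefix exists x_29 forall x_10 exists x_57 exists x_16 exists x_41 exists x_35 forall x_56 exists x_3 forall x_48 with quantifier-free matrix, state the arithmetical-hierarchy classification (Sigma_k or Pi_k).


Leading quantifier is exists, so the class is Sigma.
Number of quantifier blocks = alternations + 1 = 5 + 1 = 6.
Classification: Sigma_6

Sigma_6


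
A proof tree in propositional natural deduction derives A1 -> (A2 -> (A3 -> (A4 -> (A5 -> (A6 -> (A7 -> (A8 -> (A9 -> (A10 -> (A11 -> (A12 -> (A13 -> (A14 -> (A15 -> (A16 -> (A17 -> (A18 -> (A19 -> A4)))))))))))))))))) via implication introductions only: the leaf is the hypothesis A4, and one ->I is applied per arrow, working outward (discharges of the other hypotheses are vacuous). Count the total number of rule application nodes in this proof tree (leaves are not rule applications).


The formula has 19 arrows (->); its innermost consequent A4 is one of the antecedents,
so the proof starts from the hypothesis leaf A4 (not a rule application) and closes one arrow per ->I.
Building A1 -> (A2 -> (A3 -> (A4 -> (A5 -> (A6 -> (A7 -> (A8 -> (A9 -> (A10 -> (A11 -> (A12 -> (A13 -> (A14 -> (A15 -> (A16 -> (A17 -> (A18 -> (A19 -> A4)))))))))))))))))) therefore takes 19 nested implication introductions.
Total inference nodes = 19

19


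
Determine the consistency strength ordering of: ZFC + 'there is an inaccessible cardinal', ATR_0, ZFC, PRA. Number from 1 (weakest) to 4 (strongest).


Ordering by consistency strength:
1. PRA
2. ATR_0
3. ZFC
4. ZFC + 'there is an inaccessible cardinal'


ZFC + 'there is an inaccessible cardinal'=4, ATR_0=2, ZFC=3, PRA=1


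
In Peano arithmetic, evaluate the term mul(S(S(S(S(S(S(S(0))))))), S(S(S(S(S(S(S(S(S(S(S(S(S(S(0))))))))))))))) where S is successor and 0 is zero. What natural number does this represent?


mul(S^7(0), S^14(0)):
S^7(0) = 7
S^14(0) = 14
7 * 14 = 98

98


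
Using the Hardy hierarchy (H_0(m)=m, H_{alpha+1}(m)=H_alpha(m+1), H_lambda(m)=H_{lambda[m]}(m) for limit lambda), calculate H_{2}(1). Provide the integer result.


H_2(1):
For finite ordinals k, H_k(n) = n + k (each successor step adds 1).
H_2(1) = 1 + 2 = 3

3


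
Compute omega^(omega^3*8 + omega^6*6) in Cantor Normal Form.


omega^(omega^3*8 + omega^6*6):
In ordinal addition a term is absorbed by a following term of strictly larger exponent: 3 < 6, so omega^3*8 + omega^6*6 = omega^6*6.
omega raised to a CNF ordinal is a single CNF term: Result = omega^(omega^6*6)

omega^(omega^6*6)


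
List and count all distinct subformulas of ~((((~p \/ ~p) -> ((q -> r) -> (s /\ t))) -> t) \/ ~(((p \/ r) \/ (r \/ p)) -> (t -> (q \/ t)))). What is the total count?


Formula: ~((((~p \/ ~p) -> ((q -> r) -> (s /\ t))) -> t) \/ ~(((p \/ r) \/ (r \/ p)) -> (t -> (q \/ t))))
Subformulas found:
  1. r
  2. q
  3. s
  4. t
  5. p
  6. ~p
  7. (q \/ t)
  8. (r \/ p)
  9. (s /\ t)
  10. (q -> r)
  11. (p \/ r)
  12. (~p \/ ~p)
  13. (t -> (q \/ t))
  14. ((p \/ r) \/ (r \/ p))
  15. ((q -> r) -> (s /\ t))
  16. ((~p \/ ~p) -> ((q -> r) -> (s /\ t)))
  17. (((p \/ r) \/ (r \/ p)) -> (t -> (q \/ t)))
  18. ~(((p \/ r) \/ (r \/ p)) -> (t -> (q \/ t)))
  19. (((~p \/ ~p) -> ((q -> r) -> (s /\ t))) -> t)
  20. ((((~p \/ ~p) -> ((q -> r) -> (s /\ t))) -> t) \/ ~(((p \/ r) \/ (r \/ p)) -> (t -> (q \/ t))))
  21. ~((((~p \/ ~p) -> ((q -> r) -> (s /\ t))) -> t) \/ ~(((p \/ r) \/ (r \/ p)) -> (t -> (q \/ t))))
Total distinct subformulas = 21

21


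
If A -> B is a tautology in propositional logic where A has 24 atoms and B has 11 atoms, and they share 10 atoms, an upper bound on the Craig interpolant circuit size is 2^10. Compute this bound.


Shared atoms = 10
Craig interpolant size bound = 2^10
= 1024

1024


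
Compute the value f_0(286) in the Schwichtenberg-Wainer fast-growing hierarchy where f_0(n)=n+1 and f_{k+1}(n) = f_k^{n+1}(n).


f_0(286) = 286 + 1 = 287

287


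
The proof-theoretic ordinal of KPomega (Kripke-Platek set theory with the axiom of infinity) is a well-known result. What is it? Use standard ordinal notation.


The proof-theoretic ordinal of KPomega (Kripke-Platek set theory with the axiom of infinity) is a standard result in ordinal analysis.
This ordinal is the supremum of order types of primitive recursive well-orderings
that the theory can prove to be well-ordered.
For KPomega (Kripke-Platek set theory with the axiom of infinity), the proof-theoretic ordinal is psi_0(epsilon_{Omega+1}).

psi_0(epsilon_{Omega+1})


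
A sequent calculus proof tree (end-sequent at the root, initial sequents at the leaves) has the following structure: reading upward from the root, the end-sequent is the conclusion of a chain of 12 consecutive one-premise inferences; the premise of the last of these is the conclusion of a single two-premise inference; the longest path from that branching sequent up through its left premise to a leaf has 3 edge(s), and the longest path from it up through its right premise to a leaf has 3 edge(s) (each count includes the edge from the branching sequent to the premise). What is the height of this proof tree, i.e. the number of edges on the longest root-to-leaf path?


Longest path through the left premise: 3 edges (measured from the branching sequent)
Longest path through the right premise: 3 edges
Height of the subtree rooted at the branching sequent: max(3, 3) = 3
The branching sequent sits 12 edges above the root (the chain of one-premise inferences), so height = 3 + 12 = 15

15


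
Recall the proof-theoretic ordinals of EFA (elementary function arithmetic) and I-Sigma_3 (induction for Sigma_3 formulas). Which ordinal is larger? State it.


Proof-theoretic ordinal of EFA (elementary function arithmetic): omega^3
Proof-theoretic ordinal of I-Sigma_3 (induction for Sigma_3 formulas): omega^(omega^(omega^omega))
Comparing: omega^3 < omega^(omega^(omega^omega)).
The larger ordinal is omega^(omega^(omega^omega)) (from I-Sigma_3 (induction for Sigma_3 formulas)).

omega^(omega^(omega^omega))


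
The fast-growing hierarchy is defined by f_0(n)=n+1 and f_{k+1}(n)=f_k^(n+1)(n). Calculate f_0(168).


f_0(168) = 168 + 1 = 169

169


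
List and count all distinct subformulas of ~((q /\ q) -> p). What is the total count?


Formula: ~((q /\ q) -> p)
Subformulas found:
  1. q
  2. p
  3. (q /\ q)
  4. ((q /\ q) -> p)
  5. ~((q /\ q) -> p)
Total distinct subformulas = 5

5


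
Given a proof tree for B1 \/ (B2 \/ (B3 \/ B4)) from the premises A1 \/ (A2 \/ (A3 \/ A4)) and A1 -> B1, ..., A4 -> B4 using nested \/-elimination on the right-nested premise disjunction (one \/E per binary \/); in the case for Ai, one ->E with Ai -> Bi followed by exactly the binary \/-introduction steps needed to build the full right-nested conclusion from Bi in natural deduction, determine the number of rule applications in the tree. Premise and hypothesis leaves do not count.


Constructive dilemma with 4 branches, all disjunctions right-nested:
- \/E: the premise has 3 binary \/, each eliminated once: 3 nodes.
- ->E: one per case (Ai with Ai -> Bi gives Bi): 4 nodes.
- \/I: in case i < n, Bi needs 1 step to form Bi \/ (B(i+1) \/ ...) and then i-1 steps to prepend B(i-1), ..., B1, i.e. i steps; in case i = n, B4 needs 3 prepend steps.
  \/I total = (1 + 2 + ... + 3) + 3 = 6 + 3 = 9 nodes.
Total = 3 + 4 + 9 = 16

16


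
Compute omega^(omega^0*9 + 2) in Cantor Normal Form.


omega^(omega^0*9 + 2):
omega^0 = 1, so the exponent is 9 + 2 = 11 (finite ordinal addition).
Result = omega^11, already a single CNF term.

omega^11


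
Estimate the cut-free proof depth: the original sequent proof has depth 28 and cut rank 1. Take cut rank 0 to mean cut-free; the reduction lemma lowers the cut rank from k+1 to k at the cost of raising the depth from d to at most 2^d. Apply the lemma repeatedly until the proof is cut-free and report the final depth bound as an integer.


Each rank reduction sends depth d to at most 2^d; cut rank r needs r reductions.
2_0(28) = 28
2_1(28) = 2^28 = 268435456
Cut-free depth bound = 268435456

268435456


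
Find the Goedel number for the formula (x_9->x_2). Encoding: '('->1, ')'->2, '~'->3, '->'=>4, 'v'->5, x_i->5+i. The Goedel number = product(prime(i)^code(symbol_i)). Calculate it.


Formula: (x_9->x_2)
Symbol codes: [1, 14, 4, 7, 2]
Primes: [2, 3, 5, 7, 11]
p_1^1 = 2^1 = 2
p_2^14 = 3^14 = 4782969
p_3^4 = 5^4 = 625
p_4^7 = 7^7 = 823543
p_5^2 = 11^2 = 121
Product = 595770821674008750

595770821674008750


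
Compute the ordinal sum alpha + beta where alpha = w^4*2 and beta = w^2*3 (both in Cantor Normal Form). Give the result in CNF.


Ordinal addition w^4*2 + w^2*3:
Leading exponent of alpha (4) > leading exponent of beta (2).
Since alpha's term has higher exponent than beta's leading term,
the sum is simply alpha followed by beta.
Result = w^4*2 + w^2*3

w^4*2 + w^2*3


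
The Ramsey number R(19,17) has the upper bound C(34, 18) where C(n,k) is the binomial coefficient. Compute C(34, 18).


R(19,17) <= C(19+17-2, 19-1) = C(34, 18)
C(34, 18) = 34! / (18! * 16!)
= 2203961430

2203961430


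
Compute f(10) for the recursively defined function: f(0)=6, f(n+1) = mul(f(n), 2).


f(0) = 6
f(1) = mul(f(0), 2) = mul(6, 2) = 12
f(2) = mul(f(1), 2) = mul(12, 2) = 24
f(3) = mul(f(2), 2) = mul(24, 2) = 48
f(4) = mul(f(3), 2) = mul(48, 2) = 96
f(5) = mul(f(4), 2) = mul(96, 2) = 192
f(6) = mul(f(5), 2) = mul(192, 2) = 384
f(7) = mul(f(6), 2) = mul(384, 2) = 768
f(8) = mul(f(7), 2) = mul(768, 2) = 1536
f(9) = mul(f(8), 2) = mul(1536, 2) = 3072
f(10) = mul(f(9), 2) = mul(3072, 2) = 6144


6144


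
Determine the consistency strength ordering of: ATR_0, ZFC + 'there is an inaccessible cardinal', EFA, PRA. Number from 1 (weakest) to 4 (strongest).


Ordering by consistency strength:
1. EFA
2. PRA
3. ATR_0
4. ZFC + 'there is an inaccessible cardinal'


ATR_0=3, ZFC + 'there is an inaccessible cardinal'=4, EFA=1, PRA=2


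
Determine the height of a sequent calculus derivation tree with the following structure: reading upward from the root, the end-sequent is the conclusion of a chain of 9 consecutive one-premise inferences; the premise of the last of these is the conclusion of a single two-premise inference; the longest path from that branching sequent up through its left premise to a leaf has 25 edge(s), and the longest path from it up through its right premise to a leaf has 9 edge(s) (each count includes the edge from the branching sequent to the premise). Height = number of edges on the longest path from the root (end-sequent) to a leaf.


Longest path through the left premise: 25 edges (measured from the branching sequent)
Longest path through the right premise: 9 edges
Height of the subtree rooted at the branching sequent: max(25, 9) = 25
The branching sequent sits 9 edges above the root (the chain of one-premise inferences), so height = 25 + 9 = 34

34


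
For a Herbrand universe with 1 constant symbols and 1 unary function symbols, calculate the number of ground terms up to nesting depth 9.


Herbrand terms by depth:
Depth 0: 1 constants
Depth 1: 1 new terms (running total: 2)
Depth 2: 1 new terms (running total: 3)
Depth 3: 1 new terms (running total: 4)
Depth 4: 1 new terms (running total: 5)
Depth 5: 1 new terms (running total: 6)
Depth 6: 1 new terms (running total: 7)
Depth 7: 1 new terms (running total: 8)
Depth 8: 1 new terms (running total: 9)
Depth 9: 1 new terms (running total: 10)
Total distinct ground terms = 10

10
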